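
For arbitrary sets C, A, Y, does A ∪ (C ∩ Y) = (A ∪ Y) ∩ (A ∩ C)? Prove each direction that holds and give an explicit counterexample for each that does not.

Forward inclusion. This inclusion fails. Take C = ∅, A = {1}, Y = ∅; then 1 ∈ A ∪ (C ∩ Y) but 1 ∉ (A ∪ Y) ∩ (A ∩ C).

Reverse inclusion. Let x ∈ (A ∪ Y) ∩ (A ∩ C). Then either x ∈ C ∩ A and x ∉ Y; or x ∈ C ∩ A ∩ Y. In each case x ∈ A ∪ (C ∩ Y), so (A ∪ Y) ∩ (A ∩ C) ⊆ A ∪ (C ∩ Y).

The sets are not equal: only the reverse inclusion holds.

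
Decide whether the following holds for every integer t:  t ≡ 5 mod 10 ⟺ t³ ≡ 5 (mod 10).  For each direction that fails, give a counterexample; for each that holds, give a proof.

(⇒) Suppose t ≡ 5 mod 10. Write t = 10j + 5. Then (10j + 5)³ = 1000j³ + 1500j² + 750j + 125 = 10(100j³ + 150j² + 75j + 12) + 5, so t³ ≡ 5 (mod 10).

(⇐) Conversely, suppose t³ ≡ 5 (mod 10). The only residue r in {0, …, 9} with r³ ≡ 5 (mod 10) is r = 5, so t ≡ 5 (mod 10).

The biconditional holds.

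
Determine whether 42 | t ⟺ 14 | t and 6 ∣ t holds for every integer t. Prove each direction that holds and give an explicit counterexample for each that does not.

Equivalent; both directions hold.

(→) If 42 ∣ t, write t = 42q. Since 42 = 3·14, t = 14·(3q), so 14 ∣ t; and since 42 = 7·6, t = 6·(7q), so 6 ∣ t.

(←) Suppose 14 ∣ t and 6 ∣ t. Any common multiple of 14 and 6 is a multiple of their lcm; here lcm(14, 6) = 14·6/gcd(14, 6) = 84/2 = 42, so 42 ∣ t.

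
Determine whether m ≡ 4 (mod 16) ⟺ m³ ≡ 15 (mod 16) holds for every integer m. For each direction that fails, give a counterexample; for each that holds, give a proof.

Both directions fail.

[⇒] This fails: take m = 4. Then 4 ≡ 4 (mod 16), but 4³ = 64 ≡ 0 (mod 16), not 15.

[⇐] This fails: take m = 15. Then 15³ = 3375 ≡ 15 (mod 16), yet 15 ≡ 15 (mod 16), not 4.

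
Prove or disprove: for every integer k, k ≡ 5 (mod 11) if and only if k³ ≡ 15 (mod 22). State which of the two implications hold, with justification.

Only the converse holds.

(⇒) This fails: take k = 16. Then 16 ≡ 5 (mod 11), but 16³ = 4096 ≡ 4 (mod 22), not 15.

(⇐) Conversely, the residues r modulo 22 with r³ ≡ 15 (mod 22) are exactly {5}, and each is ≡ 5 (mod 11).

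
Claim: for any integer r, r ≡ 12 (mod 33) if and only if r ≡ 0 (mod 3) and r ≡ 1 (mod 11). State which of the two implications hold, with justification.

(←) If r ≡ 0 (mod 3) and r ≡ 1 (mod 11), then by the Chinese remainder theorem r ≡ 12 (mod 33). This is exactly r ≡ 12 (mod 33).

(→) Suppose r ≡ 12 (mod 33); write r = 33j + 12. Since 3 ∣ 33, reducing mod 3 gives r ≡ 12 ≡ 0 (mod 3); since 11 ∣ 33, reducing mod 11 gives r ≡ 12 ≡ 1 (mod 11).

Both implications hold.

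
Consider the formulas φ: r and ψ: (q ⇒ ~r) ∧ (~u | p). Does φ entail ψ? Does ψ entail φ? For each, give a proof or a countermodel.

(⟹) This fails. Under u = T, p = F, r = T, q = F, the left side is true but the right side is false.

(⟸) This fails. Under u = F, p = F, r = F, q = F, the left side is false but the right side is true.

Neither implication holds.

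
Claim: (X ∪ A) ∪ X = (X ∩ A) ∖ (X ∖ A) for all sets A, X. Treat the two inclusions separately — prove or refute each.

(⟹) This inclusion fails. Take A = {1}, X = ∅; then 1 ∈ (X ∪ A) ∪ X but 1 ∉ (X ∩ A) ∖ (X ∖ A).

(⟸) Let x ∈ (X ∩ A) ∖ (X ∖ A). Then x ∈ A ∩ X, from which x ∈ (X ∪ A) ∪ X.

(⊆) fails; (⊇) holds.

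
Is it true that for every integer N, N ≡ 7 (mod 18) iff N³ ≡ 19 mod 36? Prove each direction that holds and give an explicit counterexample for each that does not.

Both directions fail.

(→) This fails: take N = 25. Then 25 ≡ 7 (mod 18), but 25³ = 15625 ≡ 1 (mod 36), not 19.

(←) This fails: take N = 19. Then 19³ = 6859 ≡ 19 (mod 36), yet 19 ≡ 1 (mod 18), not 7.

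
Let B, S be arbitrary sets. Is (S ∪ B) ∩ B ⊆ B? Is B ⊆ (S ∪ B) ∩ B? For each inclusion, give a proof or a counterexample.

(⊆) Let x ∈ (S ∪ B) ∩ B. Then either x ∈ B and x ∉ S; or x ∈ B ∩ S. In each case x ∈ B, so (S ∪ B) ∩ B ⊆ B.

(⊇) Let x ∈ B. Then either x ∈ B and x ∉ S; or x ∈ B ∩ S. In each case x ∈ (S ∪ B) ∩ B, so B ⊆ (S ∪ B) ∩ B.

The two sets are equal.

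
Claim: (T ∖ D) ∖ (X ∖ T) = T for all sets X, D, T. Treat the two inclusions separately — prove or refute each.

(⊆) holds; (⊇) fails.

(⊆) Let x ∈ (T ∖ D) ∖ (X ∖ T). Then either x ∈ T and x ∉ X, D; or x ∈ X ∩ T and x ∉ D. In each case x ∈ T, so (T ∖ D) ∖ (X ∖ T) ⊆ T.

(⊇) This inclusion fails. Take X = ∅, D = {1}, T = {1}; then 1 ∈ T but 1 ∉ (T ∖ D) ∖ (X ∖ T).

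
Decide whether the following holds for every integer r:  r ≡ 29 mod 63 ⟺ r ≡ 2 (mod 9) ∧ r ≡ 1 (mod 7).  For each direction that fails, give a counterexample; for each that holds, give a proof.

Converse. If r ≡ 2 (mod 9) and r ≡ 1 (mod 7), then by the Chinese remainder theorem r ≡ 29 (mod 63). This is exactly r ≡ 29 (mod 63).

Forward direction. Suppose r ≡ 29 (mod 63); write r = 63j + 29. Since 9 ∣ 63, reducing mod 9 gives r ≡ 29 ≡ 2 (mod 9); since 7 ∣ 63, reducing mod 7 gives r ≡ 29 ≡ 1 (mod 7).

Equivalent; both directions hold.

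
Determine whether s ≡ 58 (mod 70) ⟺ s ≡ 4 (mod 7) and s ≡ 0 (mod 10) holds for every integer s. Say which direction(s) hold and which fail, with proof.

(⇒) fails and (⇐) fails.

(⟹) This fails: s = 58 gives 58 ≡ 58 (mod 70) but 58 ≡ 2 (mod 7), so the conjunction on the right does not hold.

(⟸) This fails: s = 60 satisfies both congruences on the right (60 ≡ 4 mod 7 and 60 ≡ 0 mod 10) yet 60 ≡ 60 (mod 70), not 58.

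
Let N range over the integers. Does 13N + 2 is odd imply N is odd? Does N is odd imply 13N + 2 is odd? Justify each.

Equivalent; both directions hold.

[⇒] Suppose 13N + 2 is odd. Since 13 is odd, 13N and N have the same parity, so 13N + 2 ≡ N + 2 (mod 2). As 2 is even, 13N + 2 is odd exactly when N is odd. Thus N is odd.

[⇐] Conversely, suppose N is odd; write N = 2j + 1. Then 13N + 2 = 13·(2j + 1) + 2 = 2·13j + 15, which is odd.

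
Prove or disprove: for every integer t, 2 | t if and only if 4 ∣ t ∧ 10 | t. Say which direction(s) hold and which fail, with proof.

(→) This fails: take t = 2. Certainly 2 ∣ 2, but 4 ∤ 2.

(←) Suppose 4 ∣ t and 10 ∣ t. Any common multiple of 4 and 10 is a multiple of their lcm; here lcm(4, 10) = 4·10/gcd(4, 10) = 40/2 = 20, so 20 ∣ t. Since 2 ∣ 20, it follows that 2 ∣ t.

(⇒) fails; (⇐) holds.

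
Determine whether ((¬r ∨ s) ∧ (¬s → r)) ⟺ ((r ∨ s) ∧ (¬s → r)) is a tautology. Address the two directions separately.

Only the forward implication holds.

Forward direction. Assume the antecedent. If s is true, (r ∨ s) ∧ (¬s → r) reduces to true regardless of the other variables. If s is false, the antecedent cannot hold. Either way (r ∨ s) ∧ (¬s → r) holds.

Converse. This fails. Under s = F, r = T, the left side is false but the right side is true.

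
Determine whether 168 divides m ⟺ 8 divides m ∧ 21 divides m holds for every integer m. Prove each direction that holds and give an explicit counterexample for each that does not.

(→) If 168 ∣ m, write m = 168q. Since 168 = 21·8, m = 8·(21q), so 8 ∣ m; and since 168 = 8·21, m = 21·(8q), so 21 ∣ m.

(←) Suppose 8 ∣ m and 21 ∣ m. Any common multiple of 8 and 21 is a multiple of their lcm; here gcd(8, 21) = 1, so lcm(8, 21) = 8·21 = 168, so 168 ∣ m.

Both implications hold.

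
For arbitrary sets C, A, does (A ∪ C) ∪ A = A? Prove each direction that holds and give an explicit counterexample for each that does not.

Only the reverse inclusion holds.

(⟹) This inclusion fails. Take C = {1}, A = ∅; then 1 ∈ (A ∪ C) ∪ A but 1 ∉ A.

(⟸) Let x ∈ A. Then either x ∈ A and x ∉ C; or x ∈ C ∩ A. In each case x ∈ (A ∪ C) ∪ A, so A ⊆ (A ∪ C) ∪ A.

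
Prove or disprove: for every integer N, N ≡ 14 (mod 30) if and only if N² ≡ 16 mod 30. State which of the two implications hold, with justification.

Only the forward implication holds.

(⇒) Suppose N ≡ 14 (mod 30). Write N = 30j + 14. Then (30j + 14)² = 900j² + 840j + 196 = 30(30j² + 28j + 6) + 16, so N² ≡ 16 (mod 30).

(⇐) This fails: take N = 4. Then 4² = 16 ≡ 16 (mod 30), yet 4 ≡ 4 (mod 30), not 14.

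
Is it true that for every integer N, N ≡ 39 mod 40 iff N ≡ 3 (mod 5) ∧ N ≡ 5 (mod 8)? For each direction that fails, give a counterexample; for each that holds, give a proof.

Forward direction. This fails: N = 39 gives 39 ≡ 39 (mod 40) but 39 ≡ 4 (mod 5), so the conjunction on the right does not hold.

Converse. This fails: N = 13 satisfies both congruences on the right (13 ≡ 3 mod 5 and 13 ≡ 5 mod 8) yet 13 ≡ 13 (mod 40), not 39.

Neither direction holds.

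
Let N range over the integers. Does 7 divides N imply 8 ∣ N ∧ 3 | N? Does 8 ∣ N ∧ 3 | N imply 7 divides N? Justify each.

(⇒) fails and (⇐) fails.

(⇒) This fails: take N = 7. Certainly 7 ∣ 7, but 8 ∤ 7.

(⇐) This fails: take N = 24. Both 8 ∣ 24 and 3 ∣ 24, yet 24 is not a multiple of 7 (since 24 = 3·7 + 3), so 7 ∤ 24.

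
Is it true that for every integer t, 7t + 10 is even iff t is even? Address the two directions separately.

(⟸) Suppose t is even; write t = 2j. Then 7t + 10 = 7·(2j) + 10 = 2·7j + 10, which is even.

(⟹) Suppose 7t + 10 is even. Since 7 is odd, 7t and t have the same parity, so 7t + 10 ≡ t + 10 (mod 2). As 10 is even, 7t + 10 is even exactly when t is even. Thus t is even.

Equivalent; both directions hold.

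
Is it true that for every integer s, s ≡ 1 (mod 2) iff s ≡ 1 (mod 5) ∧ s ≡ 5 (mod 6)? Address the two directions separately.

Forward direction. This fails: s = 1 gives 1 ≡ 1 (mod 2) but 1 ≡ 1 (mod 6), so the conjunction on the right does not hold.

Converse. If s ≡ 1 (mod 5) and s ≡ 5 (mod 6), then by the Chinese remainder theorem s ≡ 11 (mod 30). Since 11 ≡ 1 (mod 2) and 2 ∣ 30, we get s ≡ 1 (mod 2).

Only the converse holds.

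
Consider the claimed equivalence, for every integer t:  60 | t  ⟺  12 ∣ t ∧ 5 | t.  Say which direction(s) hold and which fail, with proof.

Equivalent; both directions hold.

(⇒) If 60 ∣ t, write t = 60q. Since 60 = 5·12, t = 12·(5q), so 12 ∣ t; and since 60 = 12·5, t = 5·(12q), so 5 ∣ t.

(⇐) Suppose 12 ∣ t and 5 ∣ t. Any common multiple of 12 and 5 is a multiple of their lcm; here gcd(12, 5) = 1, so lcm(12, 5) = 12·5 = 60, so 60 ∣ t.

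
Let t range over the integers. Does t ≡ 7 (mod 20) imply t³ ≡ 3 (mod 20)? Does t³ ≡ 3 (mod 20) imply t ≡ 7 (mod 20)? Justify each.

Both directions hold.

(⟹) Suppose t ≡ 7 (mod 20). Write t = 20j + 7. Then (20j + 7)³ = 8000j³ + 8400j² + 2940j + 343 = 20(400j³ + 420j² + 147j + 17) + 3, so t³ ≡ 3 (mod 20).

(⟸) Conversely, suppose t³ ≡ 3 (mod 20). The only residue r in {0, …, 19} with r³ ≡ 3 (mod 20) is r = 7, so t ≡ 7 (mod 20).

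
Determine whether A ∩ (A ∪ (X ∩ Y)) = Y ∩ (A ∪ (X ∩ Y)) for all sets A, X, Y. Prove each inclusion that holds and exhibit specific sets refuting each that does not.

Both inclusions fail.

Forward inclusion. This inclusion fails. Take A = {1}, X = ∅, Y = ∅; then 1 ∈ A ∩ (A ∪ (X ∩ Y)) but 1 ∉ Y ∩ (A ∪ (X ∩ Y)).

Reverse inclusion. This inclusion fails. Take A = ∅, X = {1}, Y = {1}; then 1 ∈ Y ∩ (A ∪ (X ∩ Y)) but 1 ∉ A ∩ (A ∪ (X ∩ Y)).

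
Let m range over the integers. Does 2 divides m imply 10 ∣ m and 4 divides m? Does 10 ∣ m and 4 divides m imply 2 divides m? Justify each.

(⇒) fails; (⇐) holds.

Converse. Suppose 10 ∣ m and 4 ∣ m. Any common multiple of 10 and 4 is a multiple of their lcm; here lcm(10, 4) = 10·4/gcd(10, 4) = 40/2 = 20, so 20 ∣ m. Since 2 ∣ 20, it follows that 2 ∣ m.

Forward direction. This fails: take m = 2. Certainly 2 ∣ 2, but 10 ∤ 2.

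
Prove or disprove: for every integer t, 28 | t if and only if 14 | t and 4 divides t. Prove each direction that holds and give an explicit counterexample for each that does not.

Both implications hold.

(⟹) If 28 ∣ t, write t = 28q. Since 28 = 2·14, t = 14·(2q), so 14 ∣ t; and since 28 = 7·4, t = 4·(7q), so 4 ∣ t.

(⟸) Suppose 14 ∣ t and 4 ∣ t. Any common multiple of 14 and 4 is a multiple of their lcm; here lcm(14, 4) = 14·4/gcd(14, 4) = 56/2 = 28, so 28 ∣ t.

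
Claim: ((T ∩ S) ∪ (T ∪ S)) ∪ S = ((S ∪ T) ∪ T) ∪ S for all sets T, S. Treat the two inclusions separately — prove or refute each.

(⟸) Let x ∈ ((S ∪ T) ∪ T) ∪ S. Then either x ∈ T and x ∉ S; or x ∈ S and x ∉ T; or x ∈ T ∩ S. In each case x ∈ ((T ∩ S) ∪ (T ∪ S)) ∪ S, so ((S ∪ T) ∪ T) ∪ S ⊆ ((T ∩ S) ∪ (T ∪ S)) ∪ S.

(⟹) Let x ∈ ((T ∩ S) ∪ (T ∪ S)) ∪ S. Then either x ∈ T and x ∉ S; or x ∈ S and x ∉ T; or x ∈ T ∩ S. In each case x ∈ ((S ∪ T) ∪ T) ∪ S, so ((T ∩ S) ∪ (T ∪ S)) ∪ S ⊆ ((S ∪ T) ∪ T) ∪ S.

Both inclusions hold.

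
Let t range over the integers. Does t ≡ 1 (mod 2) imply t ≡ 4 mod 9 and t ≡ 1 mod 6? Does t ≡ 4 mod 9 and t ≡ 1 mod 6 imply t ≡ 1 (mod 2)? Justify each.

Forward direction. This fails: t = 1 gives 1 ≡ 1 (mod 2) but 1 ≡ 1 (mod 9), so the conjunction on the right does not hold.

Converse. If t ≡ 4 (mod 9) and t ≡ 1 (mod 6), then by the Chinese remainder theorem t ≡ 13 (mod 18). Since 13 ≡ 1 (mod 2) and 2 ∣ 18, we get t ≡ 1 (mod 2).

Only the converse holds.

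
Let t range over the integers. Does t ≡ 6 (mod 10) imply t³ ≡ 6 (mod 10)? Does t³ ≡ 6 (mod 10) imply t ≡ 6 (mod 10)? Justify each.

(⇒) Suppose t ≡ 6 (mod 10). Write t = 10j + 6. Then (10j + 6)³ = 1000j³ + 1800j² + 1080j + 216 = 10(100j³ + 180j² + 108j + 21) + 6, so t³ ≡ 6 (mod 10).

(⇐) For the converse, argue contrapositively. If t ≢ 6 (mod 10), then t is congruent to one of 0, 1, 2, 3, 4, 5, 7, 8, 9 modulo 10, and these give t³ ≡ 0, 1, 8, 7, 4, 5, 3, 2, 9 respectively — never 6.

Both directions hold.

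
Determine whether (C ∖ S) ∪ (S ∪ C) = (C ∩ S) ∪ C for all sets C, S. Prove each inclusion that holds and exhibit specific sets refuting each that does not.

(⊆) fails; (⊇) holds.

Forward inclusion. This inclusion fails. Take C = ∅, S = {1}; then 1 ∈ (C ∖ S) ∪ (S ∪ C) but 1 ∉ (C ∩ S) ∪ C.

Reverse inclusion. Let x ∈ (C ∩ S) ∪ C. Then either x ∈ C and x ∉ S; or x ∈ C ∩ S. In each case x ∈ (C ∖ S) ∪ (S ∪ C), so (C ∩ S) ∪ C ⊆ (C ∖ S) ∪ (S ∪ C).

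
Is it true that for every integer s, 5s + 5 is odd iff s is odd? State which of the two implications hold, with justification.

(⇒) fails and (⇐) fails.

Forward direction. This fails: s = 4 gives 5s + 5 = 25, which is odd, but 4 is even, not odd.

Converse. This also fails: s = 7 is odd, but 5s + 5 = 40 is even, not odd.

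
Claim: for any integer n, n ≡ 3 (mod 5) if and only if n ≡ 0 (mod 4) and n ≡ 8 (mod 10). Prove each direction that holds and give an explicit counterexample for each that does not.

Only the reverse direction holds.

(⟹) This fails: n = 18 gives 18 ≡ 3 (mod 5) but 18 ≡ 2 (mod 4), so the conjunction on the right does not hold.

(⟸) Conversely, if n ≡ 0 (mod 4) and n ≡ 8 (mod 10), then by the Chinese remainder theorem n ≡ 8 (mod 20). Since 8 ≡ 3 (mod 5) and 5 ∣ 20, we get n ≡ 3 (mod 5).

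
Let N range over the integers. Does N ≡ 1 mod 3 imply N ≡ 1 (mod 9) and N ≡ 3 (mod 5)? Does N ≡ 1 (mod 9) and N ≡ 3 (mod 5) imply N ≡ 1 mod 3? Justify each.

Not equivalent: only (⇐) holds.

(⟹) This fails: N = 1 gives 1 ≡ 1 (mod 3) but 1 ≡ 1 (mod 5), so the conjunction on the right does not hold.

(⟸) Conversely, if N ≡ 1 (mod 9) and N ≡ 3 (mod 5), then by the Chinese remainder theorem N ≡ 28 (mod 45). Since 28 ≡ 1 (mod 3) and 3 ∣ 45, we get N ≡ 1 (mod 3).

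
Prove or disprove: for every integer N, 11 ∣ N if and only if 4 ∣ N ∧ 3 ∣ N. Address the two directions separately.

(→) This fails: take N = 11. Certainly 11 ∣ 11, but 4 ∤ 11.

(←) This fails: take N = 12. Both 4 ∣ 12 and 3 ∣ 12, yet 12 is not a multiple of 11 (since 12 = 1·11 + 1), so 11 ∤ 12.

Neither implication holds.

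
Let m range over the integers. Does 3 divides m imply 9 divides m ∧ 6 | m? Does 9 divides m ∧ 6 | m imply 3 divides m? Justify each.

Not equivalent: only (⇐) holds.

Forward direction. This fails: take m = 3. Certainly 3 ∣ 3, but 9 ∤ 3.

Converse. Suppose 9 ∣ m and 6 ∣ m. Any common multiple of 9 and 6 is a multiple of their lcm; here lcm(9, 6) = 9·6/gcd(9, 6) = 54/3 = 18, so 18 ∣ m. Since 3 ∣ 18, it follows that 3 ∣ m.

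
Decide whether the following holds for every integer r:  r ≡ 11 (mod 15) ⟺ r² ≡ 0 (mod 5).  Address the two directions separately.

(⇒) fails and (⇐) fails.

(⇒) This fails: take r = 11. Then 11 ≡ 11 (mod 15), but 11² = 121 ≡ 1 (mod 5), not 0.

(⇐) This fails: take r = 0. Then 0² = 0 ≡ 0 (mod 5), yet 0 ≡ 0 (mod 15), not 11.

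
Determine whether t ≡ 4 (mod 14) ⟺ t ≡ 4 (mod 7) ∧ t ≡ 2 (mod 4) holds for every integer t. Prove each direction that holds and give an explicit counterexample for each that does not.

(⇐) If t ≡ 4 (mod 7) and t ≡ 2 (mod 4), then by the Chinese remainder theorem t ≡ 18 (mod 28). Since 18 ≡ 4 (mod 14) and 14 ∣ 28, we get t ≡ 4 (mod 14).

(⇒) This fails: t = 4 gives 4 ≡ 4 (mod 14) but 4 ≡ 0 (mod 4), so the conjunction on the right does not hold.

(⇒) fails; (⇐) holds.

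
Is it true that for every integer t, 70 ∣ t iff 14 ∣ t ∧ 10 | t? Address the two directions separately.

Both directions hold.

(⟹) If 70 ∣ t, write t = 70q. Since 70 = 5·14, t = 14·(5q), so 14 ∣ t; and since 70 = 7·10, t = 10·(7q), so 10 ∣ t.

(⟸) Suppose 14 ∣ t and 10 ∣ t. Any common multiple of 14 and 10 is a multiple of their lcm; here lcm(14, 10) = 14·10/gcd(14, 10) = 140/2 = 70, so 70 ∣ t.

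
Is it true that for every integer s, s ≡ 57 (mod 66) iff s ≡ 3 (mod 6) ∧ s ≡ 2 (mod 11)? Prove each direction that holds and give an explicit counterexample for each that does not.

Both directions hold; the statement is true.

[⇒] Suppose s ≡ 57 (mod 66); write s = 66j + 57. Since 6 ∣ 66, reducing mod 6 gives s ≡ 57 ≡ 3 (mod 6); since 11 ∣ 66, reducing mod 11 gives s ≡ 57 ≡ 2 (mod 11).

[⇐] Conversely, if s ≡ 3 (mod 6) and s ≡ 2 (mod 11), then by the Chinese remainder theorem s ≡ 57 (mod 66). This is exactly s ≡ 57 (mod 66).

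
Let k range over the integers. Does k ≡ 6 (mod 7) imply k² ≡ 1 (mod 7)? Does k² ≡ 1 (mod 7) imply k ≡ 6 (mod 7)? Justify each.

(→) Suppose k ≡ 6 (mod 7). Write k = 7j + 6. Then (7j + 6)² = 49j² + 84j + 36 = 7(7j² + 12j + 5) + 1, so k² ≡ 1 (mod 7).

(←) This fails: take k = 1. Then 1² = 1 ≡ 1 (mod 7), yet 1 ≡ 1 (mod 7), not 6.

The forward direction holds; the converse fails.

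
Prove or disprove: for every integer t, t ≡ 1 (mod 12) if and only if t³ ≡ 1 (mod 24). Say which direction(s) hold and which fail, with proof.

(⇒) fails; (⇐) holds.

(⟸) The residues r modulo 24 with r³ ≡ 1 (mod 24) are exactly {1}, and each is ≡ 1 (mod 12).

(⟹) This fails: take t = 13. Then 13 ≡ 1 (mod 12), but 13³ = 2197 ≡ 13 (mod 24), not 1.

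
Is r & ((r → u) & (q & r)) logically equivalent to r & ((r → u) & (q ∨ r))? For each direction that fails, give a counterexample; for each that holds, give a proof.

(⇐) This fails. Under r = T, u = T, q = F, the left side is false but the right side is true.

(⇒) Assume the antecedent. If r is true, the antecedent forces (r = T, u = T, q = T), and r & ((r → u) & (q ∨ r)) holds there. If r is false, the antecedent cannot hold. Either way r & ((r → u) & (q ∨ r)) holds.

Only the forward implication holds.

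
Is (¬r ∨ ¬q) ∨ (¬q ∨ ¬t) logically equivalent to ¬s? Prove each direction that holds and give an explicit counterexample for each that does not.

[⇒] This fails. Under q = F, s = T, r = F, t = F, the left side is true but the right side is false.

[⇐] This fails. Under q = T, s = F, r = T, t = T, the left side is false but the right side is true.

Both directions fail.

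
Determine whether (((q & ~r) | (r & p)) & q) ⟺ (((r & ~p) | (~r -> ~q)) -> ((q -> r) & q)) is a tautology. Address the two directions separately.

Only the forward direction holds.

(→) Assume the antecedent. If p is true, the antecedent forces (p = T, r = F, q = T) or (p = T, r = T, q = T), and the consequent holds there. If p is false, the antecedent forces (p = F, r = F, q = T), and the consequent holds there. Either way the consequent holds.

(←) This fails. Under p = F, r = T, q = T, the left side is false but the right side is true.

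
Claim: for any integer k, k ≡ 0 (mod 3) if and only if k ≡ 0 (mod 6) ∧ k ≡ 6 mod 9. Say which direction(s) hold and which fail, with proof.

Only the reverse direction holds.

(→) This fails: k = 0 gives 0 ≡ 0 (mod 3) but 0 ≡ 0 (mod 9), so the conjunction on the right does not hold.

(←) Conversely, if k ≡ 0 (mod 6) and k ≡ 6 (mod 9), then by the Chinese remainder theorem k ≡ 6 (mod 18). Since 6 ≡ 0 (mod 3) and 3 ∣ 18, we get k ≡ 0 (mod 3).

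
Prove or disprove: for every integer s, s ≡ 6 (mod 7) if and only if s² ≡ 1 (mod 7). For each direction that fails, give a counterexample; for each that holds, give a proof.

The forward direction holds; the converse fails.

Forward direction. Suppose s ≡ 6 (mod 7). Write s = 7j + 6. Then (7j + 6)² = 49j² + 84j + 36 = 7(7j² + 12j + 5) + 1, so s² ≡ 1 (mod 7).

Converse. This fails: take s = 1. Then 1² = 1 ≡ 1 (mod 7), yet 1 ≡ 1 (mod 7), not 6.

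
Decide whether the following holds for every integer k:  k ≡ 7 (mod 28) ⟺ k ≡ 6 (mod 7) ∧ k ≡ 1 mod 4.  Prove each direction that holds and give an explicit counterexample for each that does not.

(⇒) fails and (⇐) fails.

Forward direction. This fails: k = 7 gives 7 ≡ 7 (mod 28) but 7 ≡ 0 (mod 7), so the conjunction on the right does not hold.

Converse. This fails: k = 13 satisfies both congruences on the right (13 ≡ 6 mod 7 and 13 ≡ 1 mod 4) yet 13 ≡ 13 (mod 28), not 7.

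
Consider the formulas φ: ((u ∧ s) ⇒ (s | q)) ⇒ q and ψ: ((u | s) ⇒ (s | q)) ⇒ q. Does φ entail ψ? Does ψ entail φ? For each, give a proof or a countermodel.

(⇒) holds; (⇐) fails.

(⟹) Assume the antecedent. If q is true, ((u | s) ⇒ (s | q)) ⇒ q reduces to true regardless of the other variables. If q is false, the antecedent cannot hold. Either way ((u | s) ⇒ (s | q)) ⇒ q holds.

(⟸) This fails. Under q = F, u = T, s = F, the left side is false but the right side is true.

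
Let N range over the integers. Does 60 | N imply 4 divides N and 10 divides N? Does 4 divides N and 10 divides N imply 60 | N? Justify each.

(⇒) holds; (⇐) fails.

Converse. This fails: take N = 20. Both 4 ∣ 20 and 10 ∣ 20, yet 20 is not a multiple of 60 (since 20 = 0·60 + 20), so 60 ∤ 20.

Forward direction. If 60 ∣ N, write N = 60q. Since 60 = 15·4, N = 4·(15q), so 4 ∣ N; and since 60 = 6·10, N = 10·(6q), so 10 ∣ N.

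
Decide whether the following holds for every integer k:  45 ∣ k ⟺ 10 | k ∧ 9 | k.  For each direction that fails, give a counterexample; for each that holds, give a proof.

The forward direction fails; the converse holds.

[⇒] This fails: take k = 45. Certainly 45 ∣ 45, but 10 ∤ 45.

[⇐] Suppose 10 ∣ k and 9 ∣ k. Any common multiple of 10 and 9 is a multiple of their lcm; here gcd(10, 9) = 1, so lcm(10, 9) = 10·9 = 90, so 90 ∣ k. Since 45 ∣ 90, it follows that 45 ∣ k.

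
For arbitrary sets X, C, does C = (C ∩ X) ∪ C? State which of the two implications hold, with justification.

(⟹) Let x ∈ C. Then either x ∈ C and x ∉ X; or x ∈ X ∩ C. In each case x ∈ (C ∩ X) ∪ C, so C ⊆ (C ∩ X) ∪ C.

(⟸) Let x ∈ (C ∩ X) ∪ C. Then either x ∈ C and x ∉ X; or x ∈ X ∩ C. In each case x ∈ C, so (C ∩ X) ∪ C ⊆ C.

Both inclusions hold.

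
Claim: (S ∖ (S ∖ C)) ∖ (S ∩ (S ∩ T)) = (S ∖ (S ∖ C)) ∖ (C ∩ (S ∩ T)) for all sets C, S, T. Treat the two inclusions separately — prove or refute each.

(⟸) Let x ∈ (S ∖ (S ∖ C)) ∖ (C ∩ (S ∩ T)). Then x ∈ C ∩ S and x ∉ T, from which x ∈ (S ∖ (S ∖ C)) ∖ (S ∩ (S ∩ T)).

(⟹) Let x ∈ (S ∖ (S ∖ C)) ∖ (S ∩ (S ∩ T)). Then x ∈ C ∩ S and x ∉ T, from which x ∈ (S ∖ (S ∖ C)) ∖ (C ∩ (S ∩ T)).

Both inclusions hold; the sets are equal.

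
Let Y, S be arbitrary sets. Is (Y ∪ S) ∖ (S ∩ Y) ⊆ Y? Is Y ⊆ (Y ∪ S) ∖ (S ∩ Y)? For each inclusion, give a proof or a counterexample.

Both inclusions fail.

(⟹) This inclusion fails. Take Y = ∅, S = {1}; then 1 ∈ (Y ∪ S) ∖ (S ∩ Y) but 1 ∉ Y.

(⟸) This inclusion fails. Take Y = {1}, S = {1}; then 1 ∈ Y but 1 ∉ (Y ∪ S) ∖ (S ∩ Y).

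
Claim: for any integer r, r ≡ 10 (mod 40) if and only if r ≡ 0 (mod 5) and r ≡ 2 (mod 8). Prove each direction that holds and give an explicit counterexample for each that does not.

[⇒] Suppose r ≡ 10 (mod 40); write r = 40j + 10. Since 5 ∣ 40, reducing mod 5 gives r ≡ 10 ≡ 0 (mod 5); since 8 ∣ 40, reducing mod 8 gives r ≡ 10 ≡ 2 (mod 8).

[⇐] Conversely, if r ≡ 0 (mod 5) and r ≡ 2 (mod 8), then by the Chinese remainder theorem r ≡ 10 (mod 40). This is exactly r ≡ 10 (mod 40).

Both directions hold; the statement is true.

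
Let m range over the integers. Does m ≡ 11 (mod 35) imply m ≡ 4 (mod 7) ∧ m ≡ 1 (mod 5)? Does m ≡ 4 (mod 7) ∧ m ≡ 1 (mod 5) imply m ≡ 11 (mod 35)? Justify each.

(⇐) If m ≡ 4 (mod 7) and m ≡ 1 (mod 5), then by the Chinese remainder theorem m ≡ 11 (mod 35). This is exactly m ≡ 11 (mod 35).

(⇒) Suppose m ≡ 11 (mod 35); write m = 35j + 11. Since 7 ∣ 35, reducing mod 7 gives m ≡ 11 ≡ 4 (mod 7); since 5 ∣ 35, reducing mod 5 gives m ≡ 11 ≡ 1 (mod 5).

Equivalent; both directions hold.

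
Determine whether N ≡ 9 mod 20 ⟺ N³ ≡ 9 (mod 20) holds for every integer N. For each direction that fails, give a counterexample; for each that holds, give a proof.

[⇒] Suppose N ≡ 9 mod 20. Write N = 20j + 9. Then (20j + 9)³ = 8000j³ + 10800j² + 4860j + 729 = 20(400j³ + 540j² + 243j + 36) + 9, so N³ ≡ 9 (mod 20).

[⇐] Conversely, suppose N³ ≡ 9 (mod 20). The only residue r in {0, …, 19} with r³ ≡ 9 (mod 20) is r = 9, so N ≡ 9 (mod 20).

Equivalent; both directions hold.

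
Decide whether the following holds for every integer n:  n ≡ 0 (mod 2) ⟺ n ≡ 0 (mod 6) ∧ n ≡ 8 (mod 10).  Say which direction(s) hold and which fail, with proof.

(→) This fails: n = 0 gives 0 ≡ 0 (mod 2) but 0 ≡ 0 (mod 10), so the conjunction on the right does not hold.

(←) Conversely, if n ≡ 0 (mod 6) and n ≡ 8 (mod 10), then by the Chinese remainder theorem n ≡ 18 (mod 30). Since 18 ≡ 0 (mod 2) and 2 ∣ 30, we get n ≡ 0 (mod 2).

Only the converse holds.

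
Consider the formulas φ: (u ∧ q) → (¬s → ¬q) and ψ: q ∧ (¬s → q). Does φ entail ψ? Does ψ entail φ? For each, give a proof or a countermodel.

[⇒] This fails. Under u = F, s = F, q = F, the left side is true but the right side is false.

[⇐] This fails. Under u = T, s = F, q = T, the left side is false but the right side is true.

(⇒) fails and (⇐) fails.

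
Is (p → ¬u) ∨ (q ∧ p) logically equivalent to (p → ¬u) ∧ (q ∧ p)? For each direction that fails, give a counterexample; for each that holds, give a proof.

The forward direction fails; the converse holds.

Converse. Assume the antecedent. If p is true, the antecedent forces (p = T, u = F, q = T), and (p → ¬u) ∨ (q ∧ p) holds there. If p is false, the antecedent cannot hold. Either way (p → ¬u) ∨ (q ∧ p) holds.

Forward direction. This fails. Under p = F, u = F, q = F, the left side is true but the right side is false.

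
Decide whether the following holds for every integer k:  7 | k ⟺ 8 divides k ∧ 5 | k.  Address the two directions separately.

Neither implication holds.

[⇒] This fails: take k = 7. Certainly 7 ∣ 7, but 8 ∤ 7.

[⇐] This fails: take k = 40. Both 8 ∣ 40 and 5 ∣ 40, yet 40 is not a multiple of 7 (since 40 = 5·7 + 5), so 7 ∤ 40.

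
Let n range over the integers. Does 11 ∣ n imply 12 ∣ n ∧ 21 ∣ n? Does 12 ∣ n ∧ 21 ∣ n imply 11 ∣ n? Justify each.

(⇒) fails and (⇐) fails.

Forward direction. This fails: take n = 11. Certainly 11 ∣ 11, but 12 ∤ 11.

Converse. This fails: take n = 84. Both 12 ∣ 84 and 21 ∣ 84, yet 84 is not a multiple of 11 (since 84 = 7·11 + 7), so 11 ∤ 84.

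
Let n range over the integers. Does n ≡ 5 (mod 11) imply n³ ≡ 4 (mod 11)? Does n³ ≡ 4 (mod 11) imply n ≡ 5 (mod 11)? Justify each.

Forward direction. Suppose n ≡ 5 (mod 11). Write n = 11j + 5. Then (11j + 5)³ = 1331j³ + 1815j² + 825j + 125 = 11(121j³ + 165j² + 75j + 11) + 4, so n³ ≡ 4 (mod 11).

Converse. For the converse, argue contrapositively. If n ≢ 5 (mod 11), then n is congruent to one of 0, 1, 2, 3, 4, 6, 7, 8, 9, 10 modulo 11, and these give n³ ≡ 0, 1, 8, 5, 9, 7, 2, 6, 3, 10 respectively — never 4.

Both directions hold.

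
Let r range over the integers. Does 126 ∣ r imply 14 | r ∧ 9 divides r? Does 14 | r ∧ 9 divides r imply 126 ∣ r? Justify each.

(⟹) If 126 ∣ r, write r = 126q. Since 126 = 9·14, r = 14·(9q), so 14 ∣ r; and since 126 = 14·9, r = 9·(14q), so 9 ∣ r.

(⟸) Suppose 14 ∣ r and 9 ∣ r. Any common multiple of 14 and 9 is a multiple of their lcm; here gcd(14, 9) = 1, so lcm(14, 9) = 14·9 = 126, so 126 ∣ r.

Both directions hold; the statement is true.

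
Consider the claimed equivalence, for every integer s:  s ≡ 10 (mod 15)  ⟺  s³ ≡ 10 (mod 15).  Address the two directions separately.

(→) Suppose s ≡ 10 (mod 15). Write s = 15j + 10. Then (15j + 10)³ = 3375j³ + 6750j² + 4500j + 1000 = 15(225j³ + 450j² + 300j + 66) + 10, so s³ ≡ 10 (mod 15).

(←) Conversely, suppose s³ ≡ 10 (mod 15). The only residue r in {0, …, 14} with r³ ≡ 10 (mod 15) is r = 10, so s ≡ 10 (mod 15).

The biconditional holds.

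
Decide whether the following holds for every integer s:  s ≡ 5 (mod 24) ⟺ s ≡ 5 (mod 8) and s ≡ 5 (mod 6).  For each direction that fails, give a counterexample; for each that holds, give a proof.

Both directions hold; the statement is true.

(⇐) If s ≡ 5 (mod 8) and s ≡ 5 (mod 6), then by the Chinese remainder theorem s ≡ 5 (mod 24). This is exactly s ≡ 5 (mod 24).

(⇒) Suppose s ≡ 5 (mod 24); write s = 24j + 5. Since 8 ∣ 24, reducing mod 8 gives s ≡ 5 (mod 8); since 6 ∣ 24, reducing mod 6 gives s ≡ 5 (mod 6).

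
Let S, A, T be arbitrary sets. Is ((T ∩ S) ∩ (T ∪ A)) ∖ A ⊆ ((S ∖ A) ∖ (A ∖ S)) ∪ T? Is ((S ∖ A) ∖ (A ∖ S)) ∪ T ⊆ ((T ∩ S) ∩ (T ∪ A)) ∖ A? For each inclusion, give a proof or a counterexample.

(⊆) holds; (⊇) fails.

(⟹) Let x ∈ ((T ∩ S) ∩ (T ∪ A)) ∖ A. Then x ∈ S ∩ T and x ∉ A, from which x ∈ ((S ∖ A) ∖ (A ∖ S)) ∪ T.

(⟸) This inclusion fails. Take S = {1}, A = ∅, T = ∅; then 1 ∈ ((S ∖ A) ∖ (A ∖ S)) ∪ T but 1 ∉ ((T ∩ S) ∩ (T ∪ A)) ∖ A.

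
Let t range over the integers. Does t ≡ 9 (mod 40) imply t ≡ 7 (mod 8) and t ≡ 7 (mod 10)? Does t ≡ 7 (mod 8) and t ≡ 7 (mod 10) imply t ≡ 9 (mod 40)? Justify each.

(→) This fails: t = 9 gives 9 ≡ 9 (mod 40) but 9 ≡ 1 (mod 8), so the conjunction on the right does not hold.

(←) This fails: t = 7 satisfies both congruences on the right (7 ≡ 7 mod 8 and 7 ≡ 7 mod 10) yet 7 ≡ 7 (mod 40), not 9.

(⇒) fails and (⇐) fails.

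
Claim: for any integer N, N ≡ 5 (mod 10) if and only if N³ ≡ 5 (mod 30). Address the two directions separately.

(⇒) fails; (⇐) holds.

(←) The residues r modulo 30 with r³ ≡ 5 (mod 30) are exactly {5}, and each is ≡ 5 (mod 10).

(→) This fails: take N = 15. Then 15 ≡ 5 (mod 10), but 15³ = 3375 ≡ 15 (mod 30), not 5.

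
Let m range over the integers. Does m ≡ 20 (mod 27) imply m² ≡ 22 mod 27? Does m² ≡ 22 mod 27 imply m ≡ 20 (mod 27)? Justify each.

Only the forward direction holds.

[⇒] Suppose m ≡ 20 (mod 27). Write m = 27j + 20. Then (27j + 20)² = 729j² + 1080j + 400 = 27(27j² + 40j + 14) + 22, so m² ≡ 22 (mod 27).

[⇐] This fails: take m = 7. Then 7² = 49 ≡ 22 (mod 27), yet 7 ≡ 7 (mod 27), not 20.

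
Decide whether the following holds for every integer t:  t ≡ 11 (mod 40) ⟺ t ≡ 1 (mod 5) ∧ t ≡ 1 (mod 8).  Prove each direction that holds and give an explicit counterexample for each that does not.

(⇒) This fails: t = 11 gives 11 ≡ 11 (mod 40) but 11 ≡ 3 (mod 8), so the conjunction on the right does not hold.

(⇐) This fails: t = 1 satisfies both congruences on the right (1 ≡ 1 mod 5 and 1 ≡ 1 mod 8) yet 1 ≡ 1 (mod 40), not 11.

Neither direction holds.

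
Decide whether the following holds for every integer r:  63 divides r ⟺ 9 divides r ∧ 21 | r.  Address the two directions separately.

[⇒] If 63 ∣ r, write r = 63q. Since 63 = 7·9, r = 9·(7q), so 9 ∣ r; and since 63 = 3·21, r = 21·(3q), so 21 ∣ r.

[⇐] Suppose 9 ∣ r and 21 ∣ r. Any common multiple of 9 and 21 is a multiple of their lcm; here lcm(9, 21) = 9·21/gcd(9, 21) = 189/3 = 63, so 63 ∣ r.

Equivalent; both directions hold.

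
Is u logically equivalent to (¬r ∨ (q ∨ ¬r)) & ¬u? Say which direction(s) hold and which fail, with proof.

Neither implication holds.

(⟹) This fails. Under r = F, u = T, q = F, the left side is true but the right side is false.

(⟸) This fails. Under r = F, u = F, q = F, the left side is false but the right side is true.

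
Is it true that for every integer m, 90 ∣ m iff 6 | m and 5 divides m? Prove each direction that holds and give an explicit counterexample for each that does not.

Not equivalent: only (⇒) holds.

(⇒) If 90 ∣ m, write m = 90q. Since 90 = 15·6, m = 6·(15q), so 6 ∣ m; and since 90 = 18·5, m = 5·(18q), so 5 ∣ m.

(⇐) This fails: take m = 30. Both 6 ∣ 30 and 5 ∣ 30, yet 30 is not a multiple of 90 (since 30 = 0·90 + 30), so 90 ∤ 30.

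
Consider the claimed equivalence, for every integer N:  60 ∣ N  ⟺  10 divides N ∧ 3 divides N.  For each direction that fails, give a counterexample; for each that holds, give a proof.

Only the forward implication holds.

[⇒] If 60 ∣ N, write N = 60q. Since 60 = 6·10, N = 10·(6q), so 10 ∣ N; and since 60 = 20·3, N = 3·(20q), so 3 ∣ N.

[⇐] This fails: take N = 30. Both 10 ∣ 30 and 3 ∣ 30, yet 30 is not a multiple of 60 (since 30 = 0·60 + 30), so 60 ∤ 30.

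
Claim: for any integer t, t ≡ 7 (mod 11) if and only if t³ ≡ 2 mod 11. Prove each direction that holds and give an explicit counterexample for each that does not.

(→) Suppose t ≡ 7 (mod 11). Write t = 11j + 7. Then (11j + 7)³ = 1331j³ + 2541j² + 1617j + 343 = 11(121j³ + 231j² + 147j + 31) + 2, so t³ ≡ 2 (mod 11).

(←) For the converse, argue contrapositively. If t ≢ 7 (mod 11), then t is congruent to one of 0, 1, 2, 3, 4, 5, 6, 8, 9, 10 modulo 11, and these give t³ ≡ 0, 1, 8, 5, 9, 4, 7, 6, 3, 10 respectively — never 2.

Both directions hold.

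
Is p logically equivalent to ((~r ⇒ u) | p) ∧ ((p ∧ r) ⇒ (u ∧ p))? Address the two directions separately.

(⟹) This fails. Under p = T, r = T, u = F, the left side is true but the right side is false.

(⟸) This fails. Under p = F, r = T, u = F, the left side is false but the right side is true.

Both directions fail.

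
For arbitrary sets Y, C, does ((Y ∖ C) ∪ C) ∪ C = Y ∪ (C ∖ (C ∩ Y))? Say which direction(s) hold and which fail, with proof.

(⊇) Let x ∈ Y ∪ (C ∖ (C ∩ Y)). Then either x ∈ Y and x ∉ C; or x ∈ C and x ∉ Y; or x ∈ Y ∩ C. In each case x ∈ ((Y ∖ C) ∪ C) ∪ C, so Y ∪ (C ∖ (C ∩ Y)) ⊆ ((Y ∖ C) ∪ C) ∪ C.

(⊆) Let x ∈ ((Y ∖ C) ∪ C) ∪ C. Then either x ∈ Y and x ∉ C; or x ∈ C and x ∉ Y; or x ∈ Y ∩ C. In each case x ∈ Y ∪ (C ∖ (C ∩ Y)), so ((Y ∖ C) ∪ C) ∪ C ⊆ Y ∪ (C ∖ (C ∩ Y)).

Both inclusions hold; the sets are equal.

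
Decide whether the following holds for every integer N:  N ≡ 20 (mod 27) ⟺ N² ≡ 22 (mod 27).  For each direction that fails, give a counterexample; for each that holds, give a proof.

Converse. This fails: take N = 7. Then 7² = 49 ≡ 22 (mod 27), yet 7 ≡ 7 (mod 27), not 20.

Forward direction. Suppose N ≡ 20 (mod 27). Write N = 27j + 20. Then (27j + 20)² = 729j² + 1080j + 400 = 27(27j² + 40j + 14) + 22, so N² ≡ 22 (mod 27).

Only the forward implication holds.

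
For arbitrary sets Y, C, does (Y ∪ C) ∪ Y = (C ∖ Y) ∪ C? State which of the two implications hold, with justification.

Reverse inclusion. Let x ∈ (C ∖ Y) ∪ C. Then either x ∈ C and x ∉ Y; or x ∈ Y ∩ C. In each case x ∈ (Y ∪ C) ∪ Y, so (C ∖ Y) ∪ C ⊆ (Y ∪ C) ∪ Y.

Forward inclusion. This inclusion fails. Take Y = {1}, C = ∅; then 1 ∈ (Y ∪ C) ∪ Y but 1 ∉ (C ∖ Y) ∪ C.

(⊆) fails; (⊇) holds.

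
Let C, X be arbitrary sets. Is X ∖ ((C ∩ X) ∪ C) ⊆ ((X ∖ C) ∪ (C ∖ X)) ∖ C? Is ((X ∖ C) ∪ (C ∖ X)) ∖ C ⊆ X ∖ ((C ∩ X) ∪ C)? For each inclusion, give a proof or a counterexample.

(⊇) Let x ∈ ((X ∖ C) ∪ (C ∖ X)) ∖ C. Then x ∈ X and x ∉ C, from which x ∈ X ∖ ((C ∩ X) ∪ C).

(⊆) Let x ∈ X ∖ ((C ∩ X) ∪ C). Then x ∈ X and x ∉ C, from which x ∈ ((X ∖ C) ∪ (C ∖ X)) ∖ C.

Both inclusions hold.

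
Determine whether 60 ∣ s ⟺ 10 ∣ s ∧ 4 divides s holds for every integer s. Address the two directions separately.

(⟹) If 60 ∣ s, write s = 60q. Since 60 = 6·10, s = 10·(6q), so 10 ∣ s; and since 60 = 15·4, s = 4·(15q), so 4 ∣ s.

(⟸) This fails: take s = 20. Both 10 ∣ 20 and 4 ∣ 20, yet 20 is not a multiple of 60 (since 20 = 0·60 + 20), so 60 ∤ 20.

(⇒) holds; (⇐) fails.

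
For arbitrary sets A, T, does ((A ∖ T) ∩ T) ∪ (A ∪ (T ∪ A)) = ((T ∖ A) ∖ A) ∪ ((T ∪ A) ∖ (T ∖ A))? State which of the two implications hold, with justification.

The two sets are equal.

(⟹) Let x ∈ ((A ∖ T) ∩ T) ∪ (A ∪ (T ∪ A)). Then either x ∈ A and x ∉ T; or x ∈ T and x ∉ A; or x ∈ A ∩ T. In each case x ∈ ((T ∖ A) ∖ A) ∪ ((T ∪ A) ∖ (T ∖ A)), so ((A ∖ T) ∩ T) ∪ (A ∪ (T ∪ A)) ⊆ ((T ∖ A) ∖ A) ∪ ((T ∪ A) ∖ (T ∖ A)).

(⟸) Let x ∈ ((T ∖ A) ∖ A) ∪ ((T ∪ A) ∖ (T ∖ A)). Then either x ∈ A and x ∉ T; or x ∈ T and x ∉ A; or x ∈ A ∩ T. In each case x ∈ ((A ∖ T) ∩ T) ∪ (A ∪ (T ∪ A)), so ((T ∖ A) ∖ A) ∪ ((T ∪ A) ∖ (T ∖ A)) ⊆ ((A ∖ T) ∩ T) ∪ (A ∪ (T ∪ A)).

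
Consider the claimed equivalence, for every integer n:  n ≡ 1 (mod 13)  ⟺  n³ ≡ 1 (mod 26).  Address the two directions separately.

Neither implication holds.

[⇒] This fails: take n = 14. Then 14 ≡ 1 (mod 13), but 14³ = 2744 ≡ 14 (mod 26), not 1.

[⇐] This fails: take n = 3. Then 3³ = 27 ≡ 1 (mod 26), yet 3 ≡ 3 (mod 13), not 1.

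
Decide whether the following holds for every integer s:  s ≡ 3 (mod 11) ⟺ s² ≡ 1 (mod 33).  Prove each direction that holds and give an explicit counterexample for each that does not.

Neither implication holds.

[⇒] This fails: take s = 3. Then 3 ≡ 3 (mod 11), but 3² = 9 ≡ 9 (mod 33), not 1.

[⇐] This fails: take s = 1. Then 1² = 1 ≡ 1 (mod 33), yet 1 ≡ 1 (mod 11), not 3.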